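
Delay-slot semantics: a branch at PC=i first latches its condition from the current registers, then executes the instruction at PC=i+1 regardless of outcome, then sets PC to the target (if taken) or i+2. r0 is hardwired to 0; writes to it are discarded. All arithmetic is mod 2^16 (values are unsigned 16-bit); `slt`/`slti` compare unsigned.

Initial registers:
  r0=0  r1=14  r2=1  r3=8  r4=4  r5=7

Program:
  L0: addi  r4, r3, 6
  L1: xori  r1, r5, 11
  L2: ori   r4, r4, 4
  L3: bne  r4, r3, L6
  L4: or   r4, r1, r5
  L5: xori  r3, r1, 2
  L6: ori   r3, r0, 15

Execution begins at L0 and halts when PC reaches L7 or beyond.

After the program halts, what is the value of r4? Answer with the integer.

PC=0  addi  r4, r3, 6        | r0=0 r1=14 r2=1 r3=8 r4=14 r5=7
PC=1  xori  r1, r5, 11       | r0=0 r1=12 r2=1 r3=8 r4=14 r5=7
PC=2  ori   r4, r4, 4        | r0=0 r1=12 r2=1 r3=8 r4=14 r5=7
PC=3  bne  r4, r3, L6        | r0=0 r1=12 r2=1 r3=8 r4=14 r5=7  [TAKEN]
PC=4  or   r4, r1, r5        | r0=0 r1=12 r2=1 r3=8 r4=15 r5=7
PC=6  ori   r3, r0, 15       | r0=0 r1=12 r2=1 r3=15 r4=15 r5=7

15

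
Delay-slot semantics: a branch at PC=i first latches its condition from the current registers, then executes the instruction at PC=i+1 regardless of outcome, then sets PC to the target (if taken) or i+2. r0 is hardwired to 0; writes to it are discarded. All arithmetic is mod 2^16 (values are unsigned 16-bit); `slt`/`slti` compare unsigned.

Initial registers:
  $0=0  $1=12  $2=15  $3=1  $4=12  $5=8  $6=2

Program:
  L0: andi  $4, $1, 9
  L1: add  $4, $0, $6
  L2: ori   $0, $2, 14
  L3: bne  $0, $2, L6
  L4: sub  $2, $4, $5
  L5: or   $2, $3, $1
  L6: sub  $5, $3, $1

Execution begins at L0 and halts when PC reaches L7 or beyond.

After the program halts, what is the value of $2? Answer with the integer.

65530

[0] andi  $4, $1, 9  →  {$0:0, $1:12, $2:15, $3:1, $4:8, $5:8, $6:2}
[1] add  $4, $0, $6  →  {$0:0, $1:12, $2:15, $3:1, $4:2, $5:8, $6:2}
[2] ori   $0, $2, 14  →  {$0:0, $1:12, $2:15, $3:1, $4:2, $5:8, $6:2}
[3] bne  $0, $2, L6  →  {$0:0, $1:12, $2:15, $3:1, $4:2, $5:8, $6:2}  ⟨branch taken⟩
[4] sub  $2, $4, $5  →  {$0:0, $1:12, $2:65530, $3:1, $4:2, $5:8, $6:2}
[6] sub  $5, $3, $1  →  {$0:0, $1:12, $2:65530, $3:1, $4:2, $5:65525, $6:2}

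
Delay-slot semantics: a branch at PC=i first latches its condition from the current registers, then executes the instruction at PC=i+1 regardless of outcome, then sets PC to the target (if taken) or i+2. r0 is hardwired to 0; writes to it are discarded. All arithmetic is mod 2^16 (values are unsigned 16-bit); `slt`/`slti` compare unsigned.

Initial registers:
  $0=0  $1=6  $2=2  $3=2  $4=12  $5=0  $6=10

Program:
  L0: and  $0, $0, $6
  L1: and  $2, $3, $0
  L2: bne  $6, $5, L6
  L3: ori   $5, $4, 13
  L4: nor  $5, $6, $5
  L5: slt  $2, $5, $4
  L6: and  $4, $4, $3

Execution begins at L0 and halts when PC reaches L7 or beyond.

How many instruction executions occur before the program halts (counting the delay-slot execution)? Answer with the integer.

  step pc=0: and  $0, $0, $6  regs=(0,6,2,2,12,0,10)
  step pc=1: and  $2, $3, $0  regs=(0,6,0,2,12,0,10)
  step pc=2: bne  $6, $5, L6  cond=T  regs=(0,6,0,2,12,0,10)
  step pc=3: ori   $5, $4, 13  regs=(0,6,0,2,12,13,10)
  step pc=6: and  $4, $4, $3  regs=(0,6,0,2,0,13,10)

5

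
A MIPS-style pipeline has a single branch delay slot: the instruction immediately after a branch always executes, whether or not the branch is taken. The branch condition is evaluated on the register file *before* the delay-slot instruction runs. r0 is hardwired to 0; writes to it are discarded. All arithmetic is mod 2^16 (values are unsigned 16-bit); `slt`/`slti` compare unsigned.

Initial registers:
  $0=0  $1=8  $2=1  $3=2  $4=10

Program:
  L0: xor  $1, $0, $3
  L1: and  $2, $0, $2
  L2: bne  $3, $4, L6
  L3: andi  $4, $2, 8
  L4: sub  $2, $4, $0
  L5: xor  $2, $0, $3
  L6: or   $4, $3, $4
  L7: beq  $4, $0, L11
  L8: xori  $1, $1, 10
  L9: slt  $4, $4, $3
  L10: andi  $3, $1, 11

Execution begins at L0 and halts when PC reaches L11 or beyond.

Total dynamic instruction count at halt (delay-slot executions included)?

  step pc=0: xor  $1, $0, $3  regs=(0,2,1,2,10)
  step pc=1: and  $2, $0, $2  regs=(0,2,0,2,10)
  step pc=2: bne  $3, $4, L6  cond=T  regs=(0,2,0,2,10)
  step pc=3: andi  $4, $2, 8  regs=(0,2,0,2,0)
  step pc=6: or   $4, $3, $4  regs=(0,2,0,2,2)
  step pc=7: beq  $4, $0, L11  cond=F  regs=(0,2,0,2,2)
  step pc=8: xori  $1, $1, 10  regs=(0,8,0,2,2)
  step pc=9: slt  $4, $4, $3  regs=(0,8,0,2,0)
  step pc=10: andi  $3, $1, 11  regs=(0,8,0,8,0)

9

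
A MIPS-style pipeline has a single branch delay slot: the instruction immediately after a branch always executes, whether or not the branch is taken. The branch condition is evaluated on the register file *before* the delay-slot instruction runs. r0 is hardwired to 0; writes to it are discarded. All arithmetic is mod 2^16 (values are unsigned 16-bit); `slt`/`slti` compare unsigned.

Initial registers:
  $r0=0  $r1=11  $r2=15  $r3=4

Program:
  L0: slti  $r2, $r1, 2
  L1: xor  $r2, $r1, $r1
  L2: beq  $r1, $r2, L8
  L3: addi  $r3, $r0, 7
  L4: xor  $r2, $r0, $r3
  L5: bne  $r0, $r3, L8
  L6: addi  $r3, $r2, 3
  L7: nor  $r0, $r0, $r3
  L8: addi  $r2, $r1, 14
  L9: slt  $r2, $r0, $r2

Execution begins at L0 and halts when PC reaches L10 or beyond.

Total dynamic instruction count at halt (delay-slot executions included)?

9

#0 slti  $r2, $r1, 2 ; 0/11/0/4
#1 xor  $r2, $r1, $r1 ; 0/11/0/4
#2 beq  $r1, $r2, L8 ; 0/11/0/4 ; →fallthru
#3 addi  $r3, $r0, 7 ; 0/11/0/7
#4 xor  $r2, $r0, $r3 ; 0/11/7/7
#5 bne  $r0, $r3, L8 ; 0/11/7/7 ; →target
#6 addi  $r3, $r2, 3 ; 0/11/7/10
#8 addi  $r2, $r1, 14 ; 0/11/25/10
#9 slt  $r2, $r0, $r2 ; 0/11/1/10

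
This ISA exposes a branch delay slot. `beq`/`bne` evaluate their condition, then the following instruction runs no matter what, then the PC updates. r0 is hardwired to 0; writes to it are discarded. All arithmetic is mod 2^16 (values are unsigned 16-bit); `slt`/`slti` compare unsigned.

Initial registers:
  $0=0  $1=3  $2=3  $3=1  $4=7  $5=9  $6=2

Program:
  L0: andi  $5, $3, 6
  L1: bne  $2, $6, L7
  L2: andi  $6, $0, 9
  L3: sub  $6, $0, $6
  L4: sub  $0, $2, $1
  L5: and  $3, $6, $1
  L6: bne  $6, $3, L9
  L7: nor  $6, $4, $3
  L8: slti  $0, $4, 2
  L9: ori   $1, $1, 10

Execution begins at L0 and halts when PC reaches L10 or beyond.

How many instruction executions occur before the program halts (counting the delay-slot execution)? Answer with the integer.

PC=0  andi  $5, $3, 6        | $0=0 $1=3 $2=3 $3=1 $4=7 $5=0 $6=2
PC=1  bne  $2, $6, L7        | $0=0 $1=3 $2=3 $3=1 $4=7 $5=0 $6=2  [TAKEN]
PC=2  andi  $6, $0, 9        | $0=0 $1=3 $2=3 $3=1 $4=7 $5=0 $6=0
PC=7  nor  $6, $4, $3        | $0=0 $1=3 $2=3 $3=1 $4=7 $5=0 $6=65528
PC=8  slti  $0, $4, 2        | $0=0 $1=3 $2=3 $3=1 $4=7 $5=0 $6=65528
PC=9  ori   $1, $1, 10       | $0=0 $1=11 $2=3 $3=1 $4=7 $5=0 $6=65528

6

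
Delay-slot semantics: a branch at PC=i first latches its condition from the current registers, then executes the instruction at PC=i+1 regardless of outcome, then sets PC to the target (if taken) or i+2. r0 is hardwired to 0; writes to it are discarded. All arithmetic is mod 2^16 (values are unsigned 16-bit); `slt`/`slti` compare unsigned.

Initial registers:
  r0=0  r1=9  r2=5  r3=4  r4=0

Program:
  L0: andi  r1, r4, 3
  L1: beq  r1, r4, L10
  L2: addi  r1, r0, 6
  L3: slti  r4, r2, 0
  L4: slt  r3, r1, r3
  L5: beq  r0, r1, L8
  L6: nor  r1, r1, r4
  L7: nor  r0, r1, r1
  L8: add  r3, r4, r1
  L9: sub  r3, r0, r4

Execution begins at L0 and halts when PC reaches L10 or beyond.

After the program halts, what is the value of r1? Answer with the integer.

6

[0] andi  r1, r4, 3  →  {r0:0, r1:0, r2:5, r3:4, r4:0}
[1] beq  r1, r4, L10  →  {r0:0, r1:0, r2:5, r3:4, r4:0}  ⟨branch taken⟩
[2] addi  r1, r0, 6  →  {r0:0, r1:6, r2:5, r3:4, r4:0}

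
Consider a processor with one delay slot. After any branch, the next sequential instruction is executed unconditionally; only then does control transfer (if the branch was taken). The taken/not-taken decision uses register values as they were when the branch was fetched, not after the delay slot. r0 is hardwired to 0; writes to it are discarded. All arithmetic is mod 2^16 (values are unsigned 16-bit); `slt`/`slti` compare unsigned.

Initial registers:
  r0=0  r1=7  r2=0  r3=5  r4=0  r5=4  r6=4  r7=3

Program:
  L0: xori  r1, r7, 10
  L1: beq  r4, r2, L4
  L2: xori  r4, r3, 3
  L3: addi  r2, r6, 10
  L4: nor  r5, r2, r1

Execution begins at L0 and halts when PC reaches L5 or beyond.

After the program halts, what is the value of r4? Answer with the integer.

PC=0  xori  r1, r7, 10       | r0=0 r1=9 r2=0 r3=5 r4=0 r5=4 r6=4 r7=3
PC=1  beq  r4, r2, L4        | r0=0 r1=9 r2=0 r3=5 r4=0 r5=4 r6=4 r7=3  [TAKEN]
PC=2  xori  r4, r3, 3        | r0=0 r1=9 r2=0 r3=5 r4=6 r5=4 r6=4 r7=3
PC=4  nor  r5, r2, r1        | r0=0 r1=9 r2=0 r3=5 r4=6 r5=65526 r6=4 r7=3

6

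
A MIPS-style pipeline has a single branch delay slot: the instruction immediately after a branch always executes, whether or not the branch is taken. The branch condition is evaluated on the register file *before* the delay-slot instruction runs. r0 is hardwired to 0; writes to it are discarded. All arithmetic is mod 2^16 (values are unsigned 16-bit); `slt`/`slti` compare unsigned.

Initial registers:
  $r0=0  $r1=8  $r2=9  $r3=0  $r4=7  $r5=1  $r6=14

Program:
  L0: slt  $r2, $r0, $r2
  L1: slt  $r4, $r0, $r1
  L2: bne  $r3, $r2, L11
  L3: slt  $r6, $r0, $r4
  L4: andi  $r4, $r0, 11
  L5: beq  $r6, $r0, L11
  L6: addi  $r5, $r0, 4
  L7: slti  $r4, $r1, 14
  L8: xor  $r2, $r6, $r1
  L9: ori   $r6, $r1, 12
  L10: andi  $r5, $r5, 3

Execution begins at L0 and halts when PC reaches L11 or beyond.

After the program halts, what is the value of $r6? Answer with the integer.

1

#0 slt  $r2, $r0, $r2 ; 0/8/1/0/7/1/14
#1 slt  $r4, $r0, $r1 ; 0/8/1/0/1/1/14
#2 bne  $r3, $r2, L11 ; 0/8/1/0/1/1/14 ; →target
#3 slt  $r6, $r0, $r4 ; 0/8/1/0/1/1/1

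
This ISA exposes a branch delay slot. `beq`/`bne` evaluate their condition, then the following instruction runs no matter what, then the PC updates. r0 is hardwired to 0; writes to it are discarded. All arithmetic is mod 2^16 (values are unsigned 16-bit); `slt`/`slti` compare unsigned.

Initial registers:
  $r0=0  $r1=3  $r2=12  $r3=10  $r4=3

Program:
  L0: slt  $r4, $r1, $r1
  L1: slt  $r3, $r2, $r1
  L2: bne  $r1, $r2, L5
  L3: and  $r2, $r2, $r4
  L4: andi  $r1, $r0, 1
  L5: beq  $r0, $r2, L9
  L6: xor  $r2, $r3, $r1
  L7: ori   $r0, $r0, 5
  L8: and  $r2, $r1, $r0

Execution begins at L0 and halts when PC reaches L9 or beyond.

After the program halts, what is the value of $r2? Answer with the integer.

3

PC=0  slt  $r4, $r1, $r1     | $r0=0 $r1=3 $r2=12 $r3=10 $r4=0
PC=1  slt  $r3, $r2, $r1     | $r0=0 $r1=3 $r2=12 $r3=0 $r4=0
PC=2  bne  $r1, $r2, L5      | $r0=0 $r1=3 $r2=12 $r3=0 $r4=0  [TAKEN]
PC=3  and  $r2, $r2, $r4     | $r0=0 $r1=3 $r2=0 $r3=0 $r4=0
PC=5  beq  $r0, $r2, L9      | $r0=0 $r1=3 $r2=0 $r3=0 $r4=0  [TAKEN]
PC=6  xor  $r2, $r3, $r1     | $r0=0 $r1=3 $r2=3 $r3=0 $r4=0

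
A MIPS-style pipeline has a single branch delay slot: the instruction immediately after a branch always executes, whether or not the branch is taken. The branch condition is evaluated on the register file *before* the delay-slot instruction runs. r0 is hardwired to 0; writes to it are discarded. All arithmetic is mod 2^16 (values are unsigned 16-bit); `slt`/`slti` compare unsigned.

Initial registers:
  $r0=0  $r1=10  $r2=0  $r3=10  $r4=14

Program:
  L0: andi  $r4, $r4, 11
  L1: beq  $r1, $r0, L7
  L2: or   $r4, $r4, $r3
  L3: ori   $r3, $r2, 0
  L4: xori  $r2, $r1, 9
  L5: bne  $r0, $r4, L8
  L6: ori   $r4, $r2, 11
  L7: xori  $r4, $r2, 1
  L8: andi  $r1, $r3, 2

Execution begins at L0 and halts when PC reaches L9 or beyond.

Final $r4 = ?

[0] andi  $r4, $r4, 11  →  {$r0:0, $r1:10, $r2:0, $r3:10, $r4:10}
[1] beq  $r1, $r0, L7  →  {$r0:0, $r1:10, $r2:0, $r3:10, $r4:10}  ⟨branch fallthrough⟩
[2] or   $r4, $r4, $r3  →  {$r0:0, $r1:10, $r2:0, $r3:10, $r4:10}
[3] ori   $r3, $r2, 0  →  {$r0:0, $r1:10, $r2:0, $r3:0, $r4:10}
[4] xori  $r2, $r1, 9  →  {$r0:0, $r1:10, $r2:3, $r3:0, $r4:10}
[5] bne  $r0, $r4, L8  →  {$r0:0, $r1:10, $r2:3, $r3:0, $r4:10}  ⟨branch taken⟩
[6] ori   $r4, $r2, 11  →  {$r0:0, $r1:10, $r2:3, $r3:0, $r4:11}
[8] andi  $r1, $r3, 2  →  {$r0:0, $r1:0, $r2:3, $r3:0, $r4:11}

11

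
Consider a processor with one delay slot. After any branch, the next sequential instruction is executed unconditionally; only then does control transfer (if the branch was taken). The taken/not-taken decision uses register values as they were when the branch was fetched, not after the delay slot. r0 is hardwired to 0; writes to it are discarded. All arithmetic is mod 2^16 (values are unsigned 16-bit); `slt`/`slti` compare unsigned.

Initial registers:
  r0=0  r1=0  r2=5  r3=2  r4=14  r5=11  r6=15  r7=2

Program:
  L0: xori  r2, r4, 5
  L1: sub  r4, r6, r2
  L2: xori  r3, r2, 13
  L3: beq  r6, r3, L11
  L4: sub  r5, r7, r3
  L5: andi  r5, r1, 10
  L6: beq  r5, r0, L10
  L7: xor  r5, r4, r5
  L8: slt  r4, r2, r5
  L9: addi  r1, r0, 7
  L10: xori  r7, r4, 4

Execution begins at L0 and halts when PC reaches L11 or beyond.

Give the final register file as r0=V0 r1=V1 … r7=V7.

#0 xori  r2, r4, 5 ; 0/0/11/2/14/11/15/2
#1 sub  r4, r6, r2 ; 0/0/11/2/4/11/15/2
#2 xori  r3, r2, 13 ; 0/0/11/6/4/11/15/2
#3 beq  r6, r3, L11 ; 0/0/11/6/4/11/15/2 ; →fallthru
#4 sub  r5, r7, r3 ; 0/0/11/6/4/65532/15/2
#5 andi  r5, r1, 10 ; 0/0/11/6/4/0/15/2
#6 beq  r5, r0, L10 ; 0/0/11/6/4/0/15/2 ; →target
#7 xor  r5, r4, r5 ; 0/0/11/6/4/4/15/2
#10 xori  r7, r4, 4 ; 0/0/11/6/4/4/15/0

r0=0 r1=0 r2=11 r3=6 r4=4 r5=4 r6=15 r7=0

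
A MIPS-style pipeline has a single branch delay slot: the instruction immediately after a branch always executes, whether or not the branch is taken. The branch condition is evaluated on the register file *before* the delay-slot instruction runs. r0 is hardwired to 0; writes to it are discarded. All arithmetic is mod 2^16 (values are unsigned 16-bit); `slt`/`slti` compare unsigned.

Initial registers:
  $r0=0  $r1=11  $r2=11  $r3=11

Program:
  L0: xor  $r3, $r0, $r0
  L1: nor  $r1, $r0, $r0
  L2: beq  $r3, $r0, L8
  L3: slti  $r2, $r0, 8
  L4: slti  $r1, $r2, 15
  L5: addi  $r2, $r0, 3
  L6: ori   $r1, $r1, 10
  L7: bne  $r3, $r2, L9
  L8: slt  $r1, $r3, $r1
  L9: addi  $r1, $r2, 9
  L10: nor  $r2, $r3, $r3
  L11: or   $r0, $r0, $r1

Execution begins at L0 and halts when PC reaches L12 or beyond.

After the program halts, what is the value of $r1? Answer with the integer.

PC=0  xor  $r3, $r0, $r0     | $r0=0 $r1=11 $r2=11 $r3=0
PC=1  nor  $r1, $r0, $r0     | $r0=0 $r1=65535 $r2=11 $r3=0
PC=2  beq  $r3, $r0, L8      | $r0=0 $r1=65535 $r2=11 $r3=0  [TAKEN]
PC=3  slti  $r2, $r0, 8      | $r0=0 $r1=65535 $r2=1 $r3=0
PC=8  slt  $r1, $r3, $r1     | $r0=0 $r1=1 $r2=1 $r3=0
PC=9  addi  $r1, $r2, 9      | $r0=0 $r1=10 $r2=1 $r3=0
PC=10 nor  $r2, $r3, $r3     | $r0=0 $r1=10 $r2=65535 $r3=0
PC=11 or   $r0, $r0, $r1     | $r0=0 $r1=10 $r2=65535 $r3=0

10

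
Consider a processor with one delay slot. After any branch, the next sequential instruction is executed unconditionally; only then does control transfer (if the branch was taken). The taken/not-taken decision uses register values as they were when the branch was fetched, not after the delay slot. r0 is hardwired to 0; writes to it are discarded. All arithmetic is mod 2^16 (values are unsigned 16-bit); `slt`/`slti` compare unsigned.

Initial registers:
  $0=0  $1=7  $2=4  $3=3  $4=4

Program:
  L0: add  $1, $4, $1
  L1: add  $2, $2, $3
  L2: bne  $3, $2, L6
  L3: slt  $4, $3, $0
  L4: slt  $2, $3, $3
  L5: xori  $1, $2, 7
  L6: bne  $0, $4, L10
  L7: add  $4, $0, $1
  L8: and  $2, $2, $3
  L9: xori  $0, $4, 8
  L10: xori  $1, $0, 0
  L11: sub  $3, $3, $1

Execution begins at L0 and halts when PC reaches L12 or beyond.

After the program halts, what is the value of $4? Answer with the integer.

11

  step pc=0: add  $1, $4, $1  regs=(0,11,4,3,4)
  step pc=1: add  $2, $2, $3  regs=(0,11,7,3,4)
  step pc=2: bne  $3, $2, L6  cond=T  regs=(0,11,7,3,4)
  step pc=3: slt  $4, $3, $0  regs=(0,11,7,3,0)
  step pc=6: bne  $0, $4, L10  cond=F  regs=(0,11,7,3,0)
  step pc=7: add  $4, $0, $1  regs=(0,11,7,3,11)
  step pc=8: and  $2, $2, $3  regs=(0,11,3,3,11)
  step pc=9: xori  $0, $4, 8  regs=(0,11,3,3,11)
  step pc=10: xori  $1, $0, 0  regs=(0,0,3,3,11)
  step pc=11: sub  $3, $3, $1  regs=(0,0,3,3,11)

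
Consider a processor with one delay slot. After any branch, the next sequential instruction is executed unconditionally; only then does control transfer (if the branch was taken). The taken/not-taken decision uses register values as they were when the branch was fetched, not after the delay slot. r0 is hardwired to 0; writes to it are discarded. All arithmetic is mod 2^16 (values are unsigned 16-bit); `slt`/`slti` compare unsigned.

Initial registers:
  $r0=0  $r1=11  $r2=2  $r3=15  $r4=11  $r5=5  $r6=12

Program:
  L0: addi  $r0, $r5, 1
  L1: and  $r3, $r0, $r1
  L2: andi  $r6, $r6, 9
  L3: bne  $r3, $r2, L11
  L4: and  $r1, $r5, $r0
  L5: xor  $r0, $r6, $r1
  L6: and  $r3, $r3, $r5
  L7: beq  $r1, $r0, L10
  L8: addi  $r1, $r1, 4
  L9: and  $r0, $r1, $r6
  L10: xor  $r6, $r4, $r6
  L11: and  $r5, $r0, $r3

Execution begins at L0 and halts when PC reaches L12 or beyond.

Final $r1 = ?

  step pc=0: addi  $r0, $r5, 1  regs=(0,11,2,15,11,5,12)
  step pc=1: and  $r3, $r0, $r1  regs=(0,11,2,0,11,5,12)
  step pc=2: andi  $r6, $r6, 9  regs=(0,11,2,0,11,5,8)
  step pc=3: bne  $r3, $r2, L11  cond=T  regs=(0,11,2,0,11,5,8)
  step pc=4: and  $r1, $r5, $r0  regs=(0,0,2,0,11,5,8)
  step pc=11: and  $r5, $r0, $r3  regs=(0,0,2,0,11,0,8)

0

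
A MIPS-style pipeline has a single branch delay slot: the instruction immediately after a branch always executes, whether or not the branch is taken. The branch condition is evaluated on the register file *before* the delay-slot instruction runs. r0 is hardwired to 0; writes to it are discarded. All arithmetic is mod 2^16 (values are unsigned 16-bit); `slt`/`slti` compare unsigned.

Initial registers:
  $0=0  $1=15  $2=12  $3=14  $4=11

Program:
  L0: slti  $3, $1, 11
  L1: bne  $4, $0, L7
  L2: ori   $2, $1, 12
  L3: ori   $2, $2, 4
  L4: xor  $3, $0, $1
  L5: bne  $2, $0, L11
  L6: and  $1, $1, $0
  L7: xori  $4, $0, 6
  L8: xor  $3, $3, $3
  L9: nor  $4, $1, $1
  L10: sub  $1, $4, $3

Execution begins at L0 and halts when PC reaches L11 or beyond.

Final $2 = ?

15

[0] slti  $3, $1, 11  →  {$0:0, $1:15, $2:12, $3:0, $4:11}
[1] bne  $4, $0, L7  →  {$0:0, $1:15, $2:12, $3:0, $4:11}  ⟨branch taken⟩
[2] ori   $2, $1, 12  →  {$0:0, $1:15, $2:15, $3:0, $4:11}
[7] xori  $4, $0, 6  →  {$0:0, $1:15, $2:15, $3:0, $4:6}
[8] xor  $3, $3, $3  →  {$0:0, $1:15, $2:15, $3:0, $4:6}
[9] nor  $4, $1, $1  →  {$0:0, $1:15, $2:15, $3:0, $4:65520}
[10] sub  $1, $4, $3  →  {$0:0, $1:65520, $2:15, $3:0, $4:65520}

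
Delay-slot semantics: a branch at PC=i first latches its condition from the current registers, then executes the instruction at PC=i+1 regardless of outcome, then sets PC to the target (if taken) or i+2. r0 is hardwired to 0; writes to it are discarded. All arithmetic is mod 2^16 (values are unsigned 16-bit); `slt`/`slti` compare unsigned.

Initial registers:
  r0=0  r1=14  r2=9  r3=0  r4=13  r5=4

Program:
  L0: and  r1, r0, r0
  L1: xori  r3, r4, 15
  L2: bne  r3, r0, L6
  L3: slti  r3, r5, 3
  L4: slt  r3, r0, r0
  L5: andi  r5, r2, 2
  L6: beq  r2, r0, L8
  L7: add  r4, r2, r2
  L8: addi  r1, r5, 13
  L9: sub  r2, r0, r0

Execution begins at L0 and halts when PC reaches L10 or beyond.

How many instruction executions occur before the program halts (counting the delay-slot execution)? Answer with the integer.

8

  step pc=0: and  r1, r0, r0  regs=(0,0,9,0,13,4)
  step pc=1: xori  r3, r4, 15  regs=(0,0,9,2,13,4)
  step pc=2: bne  r3, r0, L6  cond=T  regs=(0,0,9,2,13,4)
  step pc=3: slti  r3, r5, 3  regs=(0,0,9,0,13,4)
  step pc=6: beq  r2, r0, L8  cond=F  regs=(0,0,9,0,13,4)
  step pc=7: add  r4, r2, r2  regs=(0,0,9,0,18,4)
  step pc=8: addi  r1, r5, 13  regs=(0,17,9,0,18,4)
  step pc=9: sub  r2, r0, r0  regs=(0,17,0,0,18,4)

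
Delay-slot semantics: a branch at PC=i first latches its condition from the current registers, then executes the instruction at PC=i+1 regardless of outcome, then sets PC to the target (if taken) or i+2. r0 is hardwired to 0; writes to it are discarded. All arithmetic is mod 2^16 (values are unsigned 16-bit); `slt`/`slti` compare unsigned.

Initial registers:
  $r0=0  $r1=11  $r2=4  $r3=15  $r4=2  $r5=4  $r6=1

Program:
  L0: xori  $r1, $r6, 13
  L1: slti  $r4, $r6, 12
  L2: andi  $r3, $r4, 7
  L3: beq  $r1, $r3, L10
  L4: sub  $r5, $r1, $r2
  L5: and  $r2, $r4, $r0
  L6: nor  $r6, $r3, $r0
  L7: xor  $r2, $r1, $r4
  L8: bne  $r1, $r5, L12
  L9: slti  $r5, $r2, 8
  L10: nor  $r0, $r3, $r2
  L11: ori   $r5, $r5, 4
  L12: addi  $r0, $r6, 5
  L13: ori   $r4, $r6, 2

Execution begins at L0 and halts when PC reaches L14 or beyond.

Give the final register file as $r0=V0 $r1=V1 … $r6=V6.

$r0=0 $r1=12 $r2=13 $r3=1 $r4=65534 $r5=0 $r6=65534

[0] xori  $r1, $r6, 13  →  {$r0:0, $r1:12, $r2:4, $r3:15, $r4:2, $r5:4, $r6:1}
[1] slti  $r4, $r6, 12  →  {$r0:0, $r1:12, $r2:4, $r3:15, $r4:1, $r5:4, $r6:1}
[2] andi  $r3, $r4, 7  →  {$r0:0, $r1:12, $r2:4, $r3:1, $r4:1, $r5:4, $r6:1}
[3] beq  $r1, $r3, L10  →  {$r0:0, $r1:12, $r2:4, $r3:1, $r4:1, $r5:4, $r6:1}  ⟨branch fallthrough⟩
[4] sub  $r5, $r1, $r2  →  {$r0:0, $r1:12, $r2:4, $r3:1, $r4:1, $r5:8, $r6:1}
[5] and  $r2, $r4, $r0  →  {$r0:0, $r1:12, $r2:0, $r3:1, $r4:1, $r5:8, $r6:1}
[6] nor  $r6, $r3, $r0  →  {$r0:0, $r1:12, $r2:0, $r3:1, $r4:1, $r5:8, $r6:65534}
[7] xor  $r2, $r1, $r4  →  {$r0:0, $r1:12, $r2:13, $r3:1, $r4:1, $r5:8, $r6:65534}
[8] bne  $r1, $r5, L12  →  {$r0:0, $r1:12, $r2:13, $r3:1, $r4:1, $r5:8, $r6:65534}  ⟨branch taken⟩
[9] slti  $r5, $r2, 8  →  {$r0:0, $r1:12, $r2:13, $r3:1, $r4:1, $r5:0, $r6:65534}
[12] addi  $r0, $r6, 5  →  {$r0:0, $r1:12, $r2:13, $r3:1, $r4:1, $r5:0, $r6:65534}
[13] ori   $r4, $r6, 2  →  {$r0:0, $r1:12, $r2:13, $r3:1, $r4:65534, $r5:0, $r6:65534}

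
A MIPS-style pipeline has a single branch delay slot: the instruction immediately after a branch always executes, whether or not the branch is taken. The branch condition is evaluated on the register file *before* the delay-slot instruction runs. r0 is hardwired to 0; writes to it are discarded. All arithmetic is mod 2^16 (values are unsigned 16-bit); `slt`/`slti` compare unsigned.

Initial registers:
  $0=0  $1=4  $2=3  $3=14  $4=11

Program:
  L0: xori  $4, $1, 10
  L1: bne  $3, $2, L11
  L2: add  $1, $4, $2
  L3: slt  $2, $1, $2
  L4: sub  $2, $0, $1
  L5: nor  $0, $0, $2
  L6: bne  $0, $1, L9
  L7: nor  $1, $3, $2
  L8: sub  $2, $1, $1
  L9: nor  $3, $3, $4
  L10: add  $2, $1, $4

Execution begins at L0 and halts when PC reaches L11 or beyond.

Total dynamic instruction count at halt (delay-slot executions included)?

[0] xori  $4, $1, 10  →  {$0:0, $1:4, $2:3, $3:14, $4:14}
[1] bne  $3, $2, L11  →  {$0:0, $1:4, $2:3, $3:14, $4:14}  ⟨branch taken⟩
[2] add  $1, $4, $2  →  {$0:0, $1:17, $2:3, $3:14, $4:14}

3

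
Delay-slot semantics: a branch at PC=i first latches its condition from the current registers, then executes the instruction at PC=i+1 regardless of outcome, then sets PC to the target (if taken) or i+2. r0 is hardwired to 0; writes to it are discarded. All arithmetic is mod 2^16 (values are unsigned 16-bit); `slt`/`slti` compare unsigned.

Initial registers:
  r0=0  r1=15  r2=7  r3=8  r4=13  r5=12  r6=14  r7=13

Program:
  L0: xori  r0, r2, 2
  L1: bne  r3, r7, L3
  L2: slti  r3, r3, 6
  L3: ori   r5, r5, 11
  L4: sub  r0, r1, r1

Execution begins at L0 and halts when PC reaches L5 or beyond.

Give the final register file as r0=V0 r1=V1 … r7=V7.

PC=0  xori  r0, r2, 2        | r0=0 r1=15 r2=7 r3=8 r4=13 r5=12 r6=14 r7=13
PC=1  bne  r3, r7, L3        | r0=0 r1=15 r2=7 r3=8 r4=13 r5=12 r6=14 r7=13  [TAKEN]
PC=2  slti  r3, r3, 6        | r0=0 r1=15 r2=7 r3=0 r4=13 r5=12 r6=14 r7=13
PC=3  ori   r5, r5, 11       | r0=0 r1=15 r2=7 r3=0 r4=13 r5=15 r6=14 r7=13
PC=4  sub  r0, r1, r1        | r0=0 r1=15 r2=7 r3=0 r4=13 r5=15 r6=14 r7=13

r0=0 r1=15 r2=7 r3=0 r4=13 r5=15 r6=14 r7=13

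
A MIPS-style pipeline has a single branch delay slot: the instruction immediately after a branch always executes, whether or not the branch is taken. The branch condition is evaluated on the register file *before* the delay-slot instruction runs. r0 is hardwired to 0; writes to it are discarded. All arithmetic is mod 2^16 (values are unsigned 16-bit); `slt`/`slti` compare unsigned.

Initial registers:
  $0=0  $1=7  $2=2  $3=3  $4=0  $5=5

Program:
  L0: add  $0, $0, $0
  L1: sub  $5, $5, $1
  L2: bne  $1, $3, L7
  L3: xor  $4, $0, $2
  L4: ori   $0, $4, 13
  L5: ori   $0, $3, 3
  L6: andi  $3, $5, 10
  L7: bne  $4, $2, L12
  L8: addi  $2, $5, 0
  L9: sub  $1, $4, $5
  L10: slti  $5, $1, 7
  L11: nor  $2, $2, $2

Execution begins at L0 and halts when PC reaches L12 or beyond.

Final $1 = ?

  step pc=0: add  $0, $0, $0  regs=(0,7,2,3,0,5)
  step pc=1: sub  $5, $5, $1  regs=(0,7,2,3,0,65534)
  step pc=2: bne  $1, $3, L7  cond=T  regs=(0,7,2,3,0,65534)
  step pc=3: xor  $4, $0, $2  regs=(0,7,2,3,2,65534)
  step pc=7: bne  $4, $2, L12  cond=F  regs=(0,7,2,3,2,65534)
  step pc=8: addi  $2, $5, 0  regs=(0,7,65534,3,2,65534)
  step pc=9: sub  $1, $4, $5  regs=(0,4,65534,3,2,65534)
  step pc=10: slti  $5, $1, 7  regs=(0,4,65534,3,2,1)
  step pc=11: nor  $2, $2, $2  regs=(0,4,1,3,2,1)

4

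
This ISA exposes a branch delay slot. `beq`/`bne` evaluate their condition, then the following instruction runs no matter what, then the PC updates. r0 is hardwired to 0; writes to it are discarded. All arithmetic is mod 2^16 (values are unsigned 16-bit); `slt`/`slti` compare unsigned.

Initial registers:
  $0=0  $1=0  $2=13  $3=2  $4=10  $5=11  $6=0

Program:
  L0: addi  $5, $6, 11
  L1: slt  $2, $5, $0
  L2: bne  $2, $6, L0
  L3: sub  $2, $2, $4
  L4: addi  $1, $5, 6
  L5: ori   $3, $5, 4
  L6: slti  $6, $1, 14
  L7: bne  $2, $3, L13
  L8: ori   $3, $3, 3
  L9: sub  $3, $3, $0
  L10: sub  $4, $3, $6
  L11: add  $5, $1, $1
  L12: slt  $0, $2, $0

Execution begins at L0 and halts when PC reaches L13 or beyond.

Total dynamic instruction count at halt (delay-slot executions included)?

  step pc=0: addi  $5, $6, 11  regs=(0,0,13,2,10,11,0)
  step pc=1: slt  $2, $5, $0  regs=(0,0,0,2,10,11,0)
  step pc=2: bne  $2, $6, L0  cond=F  regs=(0,0,0,2,10,11,0)
  step pc=3: sub  $2, $2, $4  regs=(0,0,65526,2,10,11,0)
  step pc=4: addi  $1, $5, 6  regs=(0,17,65526,2,10,11,0)
  step pc=5: ori   $3, $5, 4  regs=(0,17,65526,15,10,11,0)
  step pc=6: slti  $6, $1, 14  regs=(0,17,65526,15,10,11,0)
  step pc=7: bne  $2, $3, L13  cond=T  regs=(0,17,65526,15,10,11,0)
  step pc=8: ori   $3, $3, 3  regs=(0,17,65526,15,10,11,0)

9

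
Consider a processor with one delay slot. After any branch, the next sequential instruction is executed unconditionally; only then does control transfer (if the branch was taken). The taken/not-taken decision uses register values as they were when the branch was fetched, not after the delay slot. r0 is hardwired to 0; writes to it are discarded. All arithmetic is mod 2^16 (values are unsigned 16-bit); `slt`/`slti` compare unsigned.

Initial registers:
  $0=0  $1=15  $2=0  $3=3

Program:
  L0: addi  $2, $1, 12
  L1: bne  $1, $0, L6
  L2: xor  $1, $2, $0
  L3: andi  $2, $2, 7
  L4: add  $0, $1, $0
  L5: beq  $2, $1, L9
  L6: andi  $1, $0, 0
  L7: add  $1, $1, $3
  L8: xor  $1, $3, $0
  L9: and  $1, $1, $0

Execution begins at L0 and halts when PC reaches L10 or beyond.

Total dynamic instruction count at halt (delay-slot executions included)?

7

[0] addi  $2, $1, 12  →  {$0:0, $1:15, $2:27, $3:3}
[1] bne  $1, $0, L6  →  {$0:0, $1:15, $2:27, $3:3}  ⟨branch taken⟩
[2] xor  $1, $2, $0  →  {$0:0, $1:27, $2:27, $3:3}
[6] andi  $1, $0, 0  →  {$0:0, $1:0, $2:27, $3:3}
[7] add  $1, $1, $3  →  {$0:0, $1:3, $2:27, $3:3}
[8] xor  $1, $3, $0  →  {$0:0, $1:3, $2:27, $3:3}
[9] and  $1, $1, $0  →  {$0:0, $1:0, $2:27, $3:3}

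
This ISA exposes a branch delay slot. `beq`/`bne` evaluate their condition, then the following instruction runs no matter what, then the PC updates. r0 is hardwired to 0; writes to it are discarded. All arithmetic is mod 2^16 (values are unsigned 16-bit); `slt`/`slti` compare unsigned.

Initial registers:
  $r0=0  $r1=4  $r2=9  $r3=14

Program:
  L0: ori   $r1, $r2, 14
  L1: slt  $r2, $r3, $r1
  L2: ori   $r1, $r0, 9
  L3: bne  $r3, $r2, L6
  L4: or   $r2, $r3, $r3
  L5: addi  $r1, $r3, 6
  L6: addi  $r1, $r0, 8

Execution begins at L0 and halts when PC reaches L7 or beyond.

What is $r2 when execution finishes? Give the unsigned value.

14

PC=0  ori   $r1, $r2, 14     | $r0=0 $r1=15 $r2=9 $r3=14
PC=1  slt  $r2, $r3, $r1     | $r0=0 $r1=15 $r2=1 $r3=14
PC=2  ori   $r1, $r0, 9      | $r0=0 $r1=9 $r2=1 $r3=14
PC=3  bne  $r3, $r2, L6      | $r0=0 $r1=9 $r2=1 $r3=14  [TAKEN]
PC=4  or   $r2, $r3, $r3     | $r0=0 $r1=9 $r2=14 $r3=14
PC=6  addi  $r1, $r0, 8      | $r0=0 $r1=8 $r2=14 $r3=14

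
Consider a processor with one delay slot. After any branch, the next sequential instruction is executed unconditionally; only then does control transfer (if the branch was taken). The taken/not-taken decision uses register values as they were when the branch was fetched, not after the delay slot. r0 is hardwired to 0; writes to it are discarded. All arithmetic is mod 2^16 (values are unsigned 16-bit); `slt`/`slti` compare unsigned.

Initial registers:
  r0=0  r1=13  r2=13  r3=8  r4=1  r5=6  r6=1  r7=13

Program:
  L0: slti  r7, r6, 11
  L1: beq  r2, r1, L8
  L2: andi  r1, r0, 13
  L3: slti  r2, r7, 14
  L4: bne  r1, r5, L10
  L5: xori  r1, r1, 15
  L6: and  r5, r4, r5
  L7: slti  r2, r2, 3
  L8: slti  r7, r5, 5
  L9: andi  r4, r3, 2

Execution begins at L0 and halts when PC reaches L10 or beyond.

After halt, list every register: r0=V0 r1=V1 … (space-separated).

#0 slti  r7, r6, 11 ; 0/13/13/8/1/6/1/1
#1 beq  r2, r1, L8 ; 0/13/13/8/1/6/1/1 ; →target
#2 andi  r1, r0, 13 ; 0/0/13/8/1/6/1/1
#8 slti  r7, r5, 5 ; 0/0/13/8/1/6/1/0
#9 andi  r4, r3, 2 ; 0/0/13/8/0/6/1/0

r0=0 r1=0 r2=13 r3=8 r4=0 r5=6 r6=1 r7=0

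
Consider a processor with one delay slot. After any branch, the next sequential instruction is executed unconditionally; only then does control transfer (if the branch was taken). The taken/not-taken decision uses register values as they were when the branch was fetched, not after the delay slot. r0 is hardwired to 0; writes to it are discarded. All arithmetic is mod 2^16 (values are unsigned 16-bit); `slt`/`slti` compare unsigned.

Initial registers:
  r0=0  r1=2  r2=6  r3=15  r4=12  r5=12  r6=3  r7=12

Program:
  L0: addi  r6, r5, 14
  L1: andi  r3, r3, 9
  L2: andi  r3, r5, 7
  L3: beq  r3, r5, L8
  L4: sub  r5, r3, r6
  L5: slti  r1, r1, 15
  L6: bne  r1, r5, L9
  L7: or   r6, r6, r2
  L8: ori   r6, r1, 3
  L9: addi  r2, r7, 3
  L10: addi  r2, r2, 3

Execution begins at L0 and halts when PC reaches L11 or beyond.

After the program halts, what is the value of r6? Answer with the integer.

30

#0 addi  r6, r5, 14 ; 0/2/6/15/12/12/26/12
#1 andi  r3, r3, 9 ; 0/2/6/9/12/12/26/12
#2 andi  r3, r5, 7 ; 0/2/6/4/12/12/26/12
#3 beq  r3, r5, L8 ; 0/2/6/4/12/12/26/12 ; →fallthru
#4 sub  r5, r3, r6 ; 0/2/6/4/12/65514/26/12
#5 slti  r1, r1, 15 ; 0/1/6/4/12/65514/26/12
#6 bne  r1, r5, L9 ; 0/1/6/4/12/65514/26/12 ; →target
#7 or   r6, r6, r2 ; 0/1/6/4/12/65514/30/12
#9 addi  r2, r7, 3 ; 0/1/15/4/12/65514/30/12
#10 addi  r2, r2, 3 ; 0/1/18/4/12/65514/30/12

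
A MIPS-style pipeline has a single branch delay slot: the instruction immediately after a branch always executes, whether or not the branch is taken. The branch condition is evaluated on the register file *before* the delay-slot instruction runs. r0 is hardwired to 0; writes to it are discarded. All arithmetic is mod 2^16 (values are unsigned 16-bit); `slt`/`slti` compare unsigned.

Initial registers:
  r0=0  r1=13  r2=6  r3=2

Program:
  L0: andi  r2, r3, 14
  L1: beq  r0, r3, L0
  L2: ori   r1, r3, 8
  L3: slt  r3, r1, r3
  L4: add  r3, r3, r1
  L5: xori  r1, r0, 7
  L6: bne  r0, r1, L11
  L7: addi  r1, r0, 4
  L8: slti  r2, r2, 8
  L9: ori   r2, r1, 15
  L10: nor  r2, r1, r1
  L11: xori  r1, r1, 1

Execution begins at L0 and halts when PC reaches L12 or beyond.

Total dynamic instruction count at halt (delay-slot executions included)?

9

[0] andi  r2, r3, 14  →  {r0:0, r1:13, r2:2, r3:2}
[1] beq  r0, r3, L0  →  {r0:0, r1:13, r2:2, r3:2}  ⟨branch fallthrough⟩
[2] ori   r1, r3, 8  →  {r0:0, r1:10, r2:2, r3:2}
[3] slt  r3, r1, r3  →  {r0:0, r1:10, r2:2, r3:0}
[4] add  r3, r3, r1  →  {r0:0, r1:10, r2:2, r3:10}
[5] xori  r1, r0, 7  →  {r0:0, r1:7, r2:2, r3:10}
[6] bne  r0, r1, L11  →  {r0:0, r1:7, r2:2, r3:10}  ⟨branch taken⟩
[7] addi  r1, r0, 4  →  {r0:0, r1:4, r2:2, r3:10}
[11] xori  r1, r1, 1  →  {r0:0, r1:5, r2:2, r3:10}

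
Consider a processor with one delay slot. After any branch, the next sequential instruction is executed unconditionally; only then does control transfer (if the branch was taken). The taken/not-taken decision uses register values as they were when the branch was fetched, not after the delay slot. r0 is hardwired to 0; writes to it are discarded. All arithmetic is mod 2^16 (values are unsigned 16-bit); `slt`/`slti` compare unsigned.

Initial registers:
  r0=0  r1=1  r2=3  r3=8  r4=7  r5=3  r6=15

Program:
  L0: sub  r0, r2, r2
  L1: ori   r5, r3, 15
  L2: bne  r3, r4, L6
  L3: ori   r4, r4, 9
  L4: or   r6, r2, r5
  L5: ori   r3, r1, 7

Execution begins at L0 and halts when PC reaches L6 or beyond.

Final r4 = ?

[0] sub  r0, r2, r2  →  {r0:0, r1:1, r2:3, r3:8, r4:7, r5:3, r6:15}
[1] ori   r5, r3, 15  →  {r0:0, r1:1, r2:3, r3:8, r4:7, r5:15, r6:15}
[2] bne  r3, r4, L6  →  {r0:0, r1:1, r2:3, r3:8, r4:7, r5:15, r6:15}  ⟨branch taken⟩
[3] ori   r4, r4, 9  →  {r0:0, r1:1, r2:3, r3:8, r4:15, r5:15, r6:15}

15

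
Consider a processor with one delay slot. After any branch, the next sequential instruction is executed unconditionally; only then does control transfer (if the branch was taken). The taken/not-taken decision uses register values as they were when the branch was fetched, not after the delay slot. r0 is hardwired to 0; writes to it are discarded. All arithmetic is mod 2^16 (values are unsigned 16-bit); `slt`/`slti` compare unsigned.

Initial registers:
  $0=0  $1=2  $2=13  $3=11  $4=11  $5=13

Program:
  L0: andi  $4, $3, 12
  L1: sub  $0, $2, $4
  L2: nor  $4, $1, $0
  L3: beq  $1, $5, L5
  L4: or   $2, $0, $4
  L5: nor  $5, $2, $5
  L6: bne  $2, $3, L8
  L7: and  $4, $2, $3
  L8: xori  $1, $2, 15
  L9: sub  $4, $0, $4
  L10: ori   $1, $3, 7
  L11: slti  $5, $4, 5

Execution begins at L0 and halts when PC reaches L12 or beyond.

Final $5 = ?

0

#0 andi  $4, $3, 12 ; 0/2/13/11/8/13
#1 sub  $0, $2, $4 ; 0/2/13/11/8/13
#2 nor  $4, $1, $0 ; 0/2/13/11/65533/13
#3 beq  $1, $5, L5 ; 0/2/13/11/65533/13 ; →fallthru
#4 or   $2, $0, $4 ; 0/2/65533/11/65533/13
#5 nor  $5, $2, $5 ; 0/2/65533/11/65533/2
#6 bne  $2, $3, L8 ; 0/2/65533/11/65533/2 ; →target
#7 and  $4, $2, $3 ; 0/2/65533/11/9/2
#8 xori  $1, $2, 15 ; 0/65522/65533/11/9/2
#9 sub  $4, $0, $4 ; 0/65522/65533/11/65527/2
#10 ori   $1, $3, 7 ; 0/15/65533/11/65527/2
#11 slti  $5, $4, 5 ; 0/15/65533/11/65527/0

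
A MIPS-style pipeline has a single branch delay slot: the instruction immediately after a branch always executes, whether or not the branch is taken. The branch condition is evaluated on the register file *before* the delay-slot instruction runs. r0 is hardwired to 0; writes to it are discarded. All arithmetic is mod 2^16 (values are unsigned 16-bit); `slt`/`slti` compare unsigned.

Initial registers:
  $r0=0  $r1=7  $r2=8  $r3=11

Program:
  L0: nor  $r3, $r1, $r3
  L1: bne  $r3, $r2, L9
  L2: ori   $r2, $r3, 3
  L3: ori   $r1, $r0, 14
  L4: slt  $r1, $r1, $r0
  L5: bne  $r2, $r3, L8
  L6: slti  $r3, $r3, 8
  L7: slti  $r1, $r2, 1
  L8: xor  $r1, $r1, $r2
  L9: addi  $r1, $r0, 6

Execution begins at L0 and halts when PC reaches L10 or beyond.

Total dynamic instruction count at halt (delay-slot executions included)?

4

#0 nor  $r3, $r1, $r3 ; 0/7/8/65520
#1 bne  $r3, $r2, L9 ; 0/7/8/65520 ; →target
#2 ori   $r2, $r3, 3 ; 0/7/65523/65520
#9 addi  $r1, $r0, 6 ; 0/6/65523/65520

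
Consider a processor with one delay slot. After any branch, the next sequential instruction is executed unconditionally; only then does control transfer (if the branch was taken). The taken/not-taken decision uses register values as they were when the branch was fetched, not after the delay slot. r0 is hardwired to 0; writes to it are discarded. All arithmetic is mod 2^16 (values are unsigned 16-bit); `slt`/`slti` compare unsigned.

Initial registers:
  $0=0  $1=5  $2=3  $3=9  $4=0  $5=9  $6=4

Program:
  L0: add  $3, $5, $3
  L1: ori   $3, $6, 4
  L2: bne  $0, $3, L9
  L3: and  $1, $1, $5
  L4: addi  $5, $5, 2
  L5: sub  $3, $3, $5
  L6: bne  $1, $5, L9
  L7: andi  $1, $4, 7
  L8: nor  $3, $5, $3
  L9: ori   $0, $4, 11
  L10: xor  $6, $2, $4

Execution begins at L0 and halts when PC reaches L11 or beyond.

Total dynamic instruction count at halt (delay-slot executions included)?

#0 add  $3, $5, $3 ; 0/5/3/18/0/9/4
#1 ori   $3, $6, 4 ; 0/5/3/4/0/9/4
#2 bne  $0, $3, L9 ; 0/5/3/4/0/9/4 ; →target
#3 and  $1, $1, $5 ; 0/1/3/4/0/9/4
#9 ori   $0, $4, 11 ; 0/1/3/4/0/9/4
#10 xor  $6, $2, $4 ; 0/1/3/4/0/9/3

6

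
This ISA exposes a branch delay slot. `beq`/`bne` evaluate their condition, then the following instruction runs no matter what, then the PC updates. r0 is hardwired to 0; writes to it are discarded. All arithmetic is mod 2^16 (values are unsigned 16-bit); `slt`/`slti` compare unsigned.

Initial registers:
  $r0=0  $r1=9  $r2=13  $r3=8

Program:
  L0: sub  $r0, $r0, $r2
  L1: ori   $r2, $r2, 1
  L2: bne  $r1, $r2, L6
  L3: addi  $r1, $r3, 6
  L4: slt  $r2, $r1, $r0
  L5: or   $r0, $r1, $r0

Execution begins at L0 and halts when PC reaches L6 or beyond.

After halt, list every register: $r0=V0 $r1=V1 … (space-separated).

$r0=0 $r1=14 $r2=13 $r3=8

PC=0  sub  $r0, $r0, $r2     | $r0=0 $r1=9 $r2=13 $r3=8
PC=1  ori   $r2, $r2, 1      | $r0=0 $r1=9 $r2=13 $r3=8
PC=2  bne  $r1, $r2, L6      | $r0=0 $r1=9 $r2=13 $r3=8  [TAKEN]
PC=3  addi  $r1, $r3, 6      | $r0=0 $r1=14 $r2=13 $r3=8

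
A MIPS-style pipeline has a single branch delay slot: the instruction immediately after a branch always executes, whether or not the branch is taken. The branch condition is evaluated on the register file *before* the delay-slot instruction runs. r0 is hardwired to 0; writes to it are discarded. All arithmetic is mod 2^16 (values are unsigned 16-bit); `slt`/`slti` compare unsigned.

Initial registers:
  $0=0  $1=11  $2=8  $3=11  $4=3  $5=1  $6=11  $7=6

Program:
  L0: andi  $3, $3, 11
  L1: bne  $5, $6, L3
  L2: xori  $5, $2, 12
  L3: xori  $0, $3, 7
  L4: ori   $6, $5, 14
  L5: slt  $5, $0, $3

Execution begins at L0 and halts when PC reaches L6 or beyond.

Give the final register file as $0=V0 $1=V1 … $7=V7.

$0=0 $1=11 $2=8 $3=11 $4=3 $5=1 $6=14 $7=6

#0 andi  $3, $3, 11 ; 0/11/8/11/3/1/11/6
#1 bne  $5, $6, L3 ; 0/11/8/11/3/1/11/6 ; →target
#2 xori  $5, $2, 12 ; 0/11/8/11/3/4/11/6
#3 xori  $0, $3, 7 ; 0/11/8/11/3/4/11/6
#4 ori   $6, $5, 14 ; 0/11/8/11/3/4/14/6
#5 slt  $5, $0, $3 ; 0/11/8/11/3/1/14/6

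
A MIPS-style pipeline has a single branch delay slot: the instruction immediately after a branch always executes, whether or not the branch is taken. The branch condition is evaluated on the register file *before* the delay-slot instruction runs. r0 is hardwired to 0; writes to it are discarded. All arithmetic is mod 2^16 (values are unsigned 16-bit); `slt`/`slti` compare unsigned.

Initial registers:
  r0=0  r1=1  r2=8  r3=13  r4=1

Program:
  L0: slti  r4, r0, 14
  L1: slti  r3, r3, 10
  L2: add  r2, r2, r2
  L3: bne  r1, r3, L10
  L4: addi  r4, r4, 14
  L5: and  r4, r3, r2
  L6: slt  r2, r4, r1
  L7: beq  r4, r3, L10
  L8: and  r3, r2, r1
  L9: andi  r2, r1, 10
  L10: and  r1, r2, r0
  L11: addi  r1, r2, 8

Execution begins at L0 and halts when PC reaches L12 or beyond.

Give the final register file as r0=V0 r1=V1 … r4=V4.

#0 slti  r4, r0, 14 ; 0/1/8/13/1
#1 slti  r3, r3, 10 ; 0/1/8/0/1
#2 add  r2, r2, r2 ; 0/1/16/0/1
#3 bne  r1, r3, L10 ; 0/1/16/0/1 ; →target
#4 addi  r4, r4, 14 ; 0/1/16/0/15
#10 and  r1, r2, r0 ; 0/0/16/0/15
#11 addi  r1, r2, 8 ; 0/24/16/0/15

r0=0 r1=24 r2=16 r3=0 r4=15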